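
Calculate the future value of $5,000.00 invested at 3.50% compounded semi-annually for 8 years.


Compound interest formula: A = P(1 + r/n)^(nt)
A = $5,000.00 × (1 + 0.035/2)^(2 × 8)
Growth factor: (1 + 0.035/2)^16 = 1.3199294
A = $5,000.00 × 1.3199294
A = $6,599.65

A = P(1 + r/n)^(nt) = $6,599.65


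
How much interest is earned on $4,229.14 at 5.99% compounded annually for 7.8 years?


Compound interest earned = final amount − principal.
A = P(1 + r/n)^(nt) = $4,229.14 × (1 + 0.0599/1)^(1 × 7.8) = $6,657.61
Interest = A − P = $6,657.61 − $4,229.14 = $2,428.47

Interest = A - P = $2,428.47


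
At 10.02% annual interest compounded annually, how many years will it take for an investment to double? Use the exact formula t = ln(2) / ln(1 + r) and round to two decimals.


Doubling condition: (1 + r)^t = 2
Take ln of both sides: t × ln(1 + r) = ln(2)
t = ln(2) / ln(1 + r)
t = 0.693147 / 0.095492
t = 7.26

t = ln(2) / ln(1 + r) = 7.26 years


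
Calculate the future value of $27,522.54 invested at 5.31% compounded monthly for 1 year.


Compound interest formula: A = P(1 + r/n)^(nt)
A = $27,522.54 × (1 + 0.0531/12)^(12 × 1)
Growth factor: (1 + 0.0531/12)^12 = 1.05441157
A = $27,522.54 × 1.05441157
A = $29,020.08

A = P(1 + r/n)^(nt) = $29,020.08


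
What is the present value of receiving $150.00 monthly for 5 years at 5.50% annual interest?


Present value of an ordinary annuity: PV = PMT × (1 − (1 + r)^(−n)) / r
Monthly rate r = 0.055/12 ≈ 0.00458333, n = 60
PV = $150.00 × (1 − (1 + 0.055/12)^(−60)) / (0.055/12)
PV = $150.00 × 52.352835
PV = $7,852.93

PV = PMT × (1-(1+r)^(-n))/r = $7,852.93


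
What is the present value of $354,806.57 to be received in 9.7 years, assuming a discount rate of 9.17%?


Present value formula: PV = FV / (1 + r)^t
PV = $354,806.57 / (1 + 0.0917)^9.7
PV = $354,806.57 / 2.342082
PV = $151,491.95

PV = FV / (1 + r)^t = $151,491.95


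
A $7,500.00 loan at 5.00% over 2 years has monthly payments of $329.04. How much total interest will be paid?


Total paid over the life of the loan = PMT × n.
Total paid = $329.04 × 24 = $7,896.96
Total interest = total paid − principal = $7,896.96 − $7,500.00 = $396.96

Total interest = (PMT × n) - PV = $396.96


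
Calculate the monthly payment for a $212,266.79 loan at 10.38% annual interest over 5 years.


Loan payment formula: PMT = PV × r / (1 − (1 + r)^(−n))
Monthly rate r = 0.1038/12 = 0.00865, n = 60 months
Denominator: 1 − (1 + 0.1038/12)^(−60) = 0.403555
PMT = $212,266.79 × (0.1038/12) / 0.403555
PMT = $4,549.83 per month

PMT = PV × r / (1-(1+r)^(-n)) = $4,549.83/month


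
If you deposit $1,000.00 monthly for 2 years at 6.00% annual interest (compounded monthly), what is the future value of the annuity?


Future value of an ordinary annuity: FV = PMT × ((1 + r)^n − 1) / r
Monthly rate r = 0.06/12 = 0.005, n = 24
FV = $1,000.00 × ((1 + 0.06/12)^24 − 1) / (0.06/12)
FV = $1,000.00 × 25.4319552
FV = $25,431.96

FV = PMT × ((1+r)^n - 1)/r = $25,431.96


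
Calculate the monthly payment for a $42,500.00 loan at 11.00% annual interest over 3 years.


Loan payment formula: PMT = PV × r / (1 − (1 + r)^(−n))
Monthly rate r = 0.11/12 ≈ 0.00916667, n = 36 months
Denominator: 1 − (1 + 0.11/12)^(−36) = 0.2799947
PMT = $42,500.00 × (0.11/12) / 0.2799947
PMT = $1,391.40 per month

PMT = PV × r / (1-(1+r)^(-n)) = $1,391.40/month


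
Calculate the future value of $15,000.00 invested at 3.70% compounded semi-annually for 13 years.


Compound interest formula: A = P(1 + r/n)^(nt)
A = $15,000.00 × (1 + 0.037/2)^(2 × 13)
Growth factor: (1 + 0.037/2)^26 = 1.6105969
A = $15,000.00 × 1.6105969
A = $24,158.95

A = P(1 + r/n)^(nt) = $24,158.95


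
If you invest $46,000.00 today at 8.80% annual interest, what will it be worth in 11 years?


Future value formula: FV = PV × (1 + r)^t
FV = $46,000.00 × (1 + 0.088)^11
FV = $46,000.00 × 2.5288196
FV = $116,325.70

FV = PV × (1 + r)^t = $116,325.70


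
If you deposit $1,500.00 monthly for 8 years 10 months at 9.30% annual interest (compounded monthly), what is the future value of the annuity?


Future value of an ordinary annuity: FV = PMT × ((1 + r)^n − 1) / r
Monthly rate r = 0.093/12 = 0.00775, n = 106
FV = $1,500.00 × ((1 + 0.093/12)^106 − 1) / (0.093/12)
FV = $1,500.00 × 163.447504
FV = $245,171.26

FV = PMT × ((1+r)^n - 1)/r = $245,171.26


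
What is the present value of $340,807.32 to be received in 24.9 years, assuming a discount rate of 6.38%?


Present value formula: PV = FV / (1 + r)^t
PV = $340,807.32 / (1 + 0.0638)^24.9
PV = $340,807.32 / 4.664592
PV = $73,062.62

PV = FV / (1 + r)^t = $73,062.62


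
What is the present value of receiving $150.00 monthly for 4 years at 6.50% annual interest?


Present value of an ordinary annuity: PV = PMT × (1 − (1 + r)^(−n)) / r
Monthly rate r = 0.065/12 ≈ 0.00541667, n = 48
PV = $150.00 × (1 − (1 + 0.065/12)^(−48)) / (0.065/12)
PV = $150.00 × 42.167488
PV = $6,325.12

PV = PMT × (1-(1+r)^(-n))/r = $6,325.12


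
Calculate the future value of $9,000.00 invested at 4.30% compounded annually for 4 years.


Compound interest formula: A = P(1 + r/n)^(nt)
A = $9,000.00 × (1 + 0.043/1)^(1 × 4)
Growth factor: (1 + 0.043/1)^4 = 1.1834154
A = $9,000.00 × 1.1834154
A = $10,650.74

A = P(1 + r/n)^(nt) = $10,650.74


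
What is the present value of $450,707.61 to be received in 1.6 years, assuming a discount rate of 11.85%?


Present value formula: PV = FV / (1 + r)^t
PV = $450,707.61 / (1 + 0.1185)^1.6
PV = $450,707.61 / 1.19623796
PV = $376,770.86

PV = FV / (1 + r)^t = $376,770.86


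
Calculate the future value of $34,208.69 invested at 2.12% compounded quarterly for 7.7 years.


Compound interest formula: A = P(1 + r/n)^(nt)
A = $34,208.69 × (1 + 0.0212/4)^(4 × 7.7)
Growth factor: (1 + 0.0212/4)^30.8 = 1.1768118
A = $34,208.69 × 1.1768118
A = $40,257.19

A = P(1 + r/n)^(nt) = $40,257.19


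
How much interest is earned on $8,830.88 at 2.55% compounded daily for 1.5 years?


Compound interest earned = final amount − principal.
A = P(1 + r/n)^(nt) = $8,830.88 × (1 + 0.0255/365)^(365 × 1.5) = $9,175.19
Interest = A − P = $9,175.19 − $8,830.88 = $344.31

Interest = A - P = $344.31


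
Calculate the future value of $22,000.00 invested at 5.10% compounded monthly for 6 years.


Compound interest formula: A = P(1 + r/n)^(nt)
A = $22,000.00 × (1 + 0.051/12)^(12 × 6)
Growth factor: (1 + 0.051/12)^72 = 1.3571021
A = $22,000.00 × 1.3571021
A = $29,856.25

A = P(1 + r/n)^(nt) = $29,856.25


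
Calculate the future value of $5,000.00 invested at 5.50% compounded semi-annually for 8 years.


Compound interest formula: A = P(1 + r/n)^(nt)
A = $5,000.00 × (1 + 0.055/2)^(2 × 8)
Growth factor: (1 + 0.055/2)^16 = 1.5435094
A = $5,000.00 × 1.5435094
A = $7,717.55

A = P(1 + r/n)^(nt) = $7,717.55


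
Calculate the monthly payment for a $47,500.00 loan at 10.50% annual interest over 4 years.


Loan payment formula: PMT = PV × r / (1 − (1 + r)^(−n))
Monthly rate r = 0.105/12 = 0.00875, n = 48 months
Denominator: 1 − (1 + 0.105/12)^(−48) = 0.341752
PMT = $47,500.00 × (0.105/12) / 0.341752
PMT = $1,216.16 per month

PMT = PV × r / (1-(1+r)^(-n)) = $1,216.16/month


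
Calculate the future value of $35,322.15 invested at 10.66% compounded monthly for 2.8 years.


Compound interest formula: A = P(1 + r/n)^(nt)
A = $35,322.15 × (1 + 0.1066/12)^(12 × 2.8)
Growth factor: (1 + 0.1066/12)^33.6 = 1.3460334
A = $35,322.15 × 1.3460334
A = $47,544.79

A = P(1 + r/n)^(nt) = $47,544.79


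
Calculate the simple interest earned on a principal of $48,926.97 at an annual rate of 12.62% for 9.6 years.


Simple interest formula: I = P × r × t
I = $48,926.97 × 0.1262 × 9.6
I = $59,276.00

I = P × r × t = $59,276.00


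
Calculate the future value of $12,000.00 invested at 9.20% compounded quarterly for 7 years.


Compound interest formula: A = P(1 + r/n)^(nt)
A = $12,000.00 × (1 + 0.092/4)^(4 × 7)
Growth factor: (1 + 0.092/4)^28 = 1.890243
A = $12,000.00 × 1.890243
A = $22,682.92

A = P(1 + r/n)^(nt) = $22,682.92


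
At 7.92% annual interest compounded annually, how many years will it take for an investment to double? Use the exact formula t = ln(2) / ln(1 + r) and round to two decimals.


Doubling condition: (1 + r)^t = 2
Take ln of both sides: t × ln(1 + r) = ln(2)
t = ln(2) / ln(1 + r)
t = 0.693147 / 0.076220
t = 9.09

t = ln(2) / ln(1 + r) = 9.09 years


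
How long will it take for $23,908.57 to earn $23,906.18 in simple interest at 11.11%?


Rearrange the simple interest formula for t:
I = P × r × t  ⇒  t = I / (P × r)
t = $23,906.18 / ($23,908.57 × 0.1111)
t = 9

t = I/(P×r) = 9 years


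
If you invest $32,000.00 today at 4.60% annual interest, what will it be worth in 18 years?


Future value formula: FV = PV × (1 + r)^t
FV = $32,000.00 × (1 + 0.046)^18
FV = $32,000.00 × 2.2468306
FV = $71,898.58

FV = PV × (1 + r)^t = $71,898.58


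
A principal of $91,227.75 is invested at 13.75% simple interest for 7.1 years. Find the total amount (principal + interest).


Total amount formula: A = P(1 + rt) = P + P·r·t
Interest: I = P × r × t = $91,227.75 × 0.1375 × 7.1 = $89,061.09
A = P + I = $91,227.75 + $89,061.09 = $180,288.84

A = P + I = P(1 + rt) = $180,288.84


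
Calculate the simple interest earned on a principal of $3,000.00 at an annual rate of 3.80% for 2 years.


Simple interest formula: I = P × r × t
I = $3,000.00 × 0.038 × 2
I = $228.00

I = P × r × t = $228.00


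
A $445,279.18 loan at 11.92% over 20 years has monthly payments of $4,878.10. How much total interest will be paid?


Total paid over the life of the loan = PMT × n.
Total paid = $4,878.10 × 240 = $1,170,744.00
Total interest = total paid − principal = $1,170,744.00 − $445,279.18 = $725,464.82

Total interest = (PMT × n) - PV = $725,464.82


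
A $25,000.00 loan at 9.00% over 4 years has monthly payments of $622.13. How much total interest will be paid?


Total paid over the life of the loan = PMT × n.
Total paid = $622.13 × 48 = $29,862.24
Total interest = total paid − principal = $29,862.24 − $25,000.00 = $4,862.24

Total interest = (PMT × n) - PV = $4,862.24


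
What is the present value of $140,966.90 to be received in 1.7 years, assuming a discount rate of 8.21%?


Present value formula: PV = FV / (1 + r)^t
PV = $140,966.90 / (1 + 0.0821)^1.7
PV = $140,966.90 / 1.1435485
PV = $123,271.47

PV = FV / (1 + r)^t = $123,271.47


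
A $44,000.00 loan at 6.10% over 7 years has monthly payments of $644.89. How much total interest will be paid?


Total paid over the life of the loan = PMT × n.
Total paid = $644.89 × 84 = $54,170.76
Total interest = total paid − principal = $54,170.76 − $44,000.00 = $10,170.76

Total interest = (PMT × n) - PV = $10,170.76


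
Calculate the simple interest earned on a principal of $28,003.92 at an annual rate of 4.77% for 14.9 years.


Simple interest formula: I = P × r × t
I = $28,003.92 × 0.0477 × 14.9
I = $19,903.23

I = P × r × t = $19,903.23


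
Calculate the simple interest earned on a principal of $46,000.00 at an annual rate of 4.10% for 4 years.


Simple interest formula: I = P × r × t
I = $46,000.00 × 0.041 × 4
I = $7,544.00

I = P × r × t = $7,544.00


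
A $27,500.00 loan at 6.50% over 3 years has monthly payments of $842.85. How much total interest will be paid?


Total paid over the life of the loan = PMT × n.
Total paid = $842.85 × 36 = $30,342.60
Total interest = total paid − principal = $30,342.60 − $27,500.00 = $2,842.60

Total interest = (PMT × n) - PV = $2,842.60


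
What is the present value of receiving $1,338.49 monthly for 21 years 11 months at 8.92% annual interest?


Present value of an ordinary annuity: PV = PMT × (1 − (1 + r)^(−n)) / r
Monthly rate r = 0.0892/12 ≈ 0.00743333, n = 263
PV = $1,338.49 × (1 − (1 + 0.0892/12)^(−263)) / (0.0892/12)
PV = $1,338.49 × 115.345766
PV = $154,389.15

PV = PMT × (1-(1+r)^(-n))/r = $154,389.15


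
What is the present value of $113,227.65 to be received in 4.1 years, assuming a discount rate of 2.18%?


Present value formula: PV = FV / (1 + r)^t
PV = $113,227.65 / (1 + 0.0218)^4.1
PV = $113,227.65 / 1.09244651
PV = $103,645.94

PV = FV / (1 + r)^t = $103,645.94


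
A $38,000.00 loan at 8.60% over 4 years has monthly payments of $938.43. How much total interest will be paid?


Total paid over the life of the loan = PMT × n.
Total paid = $938.43 × 48 = $45,044.64
Total interest = total paid − principal = $45,044.64 − $38,000.00 = $7,044.64

Total interest = (PMT × n) - PV = $7,044.64


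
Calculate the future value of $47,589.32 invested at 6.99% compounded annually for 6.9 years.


Compound interest formula: A = P(1 + r/n)^(nt)
A = $47,589.32 × (1 + 0.0699/1)^(1 × 6.9)
Growth factor: (1 + 0.0699/1)^6.9 = 1.5939254
A = $47,589.32 × 1.5939254
A = $75,853.83

A = P(1 + r/n)^(nt) = $75,853.83


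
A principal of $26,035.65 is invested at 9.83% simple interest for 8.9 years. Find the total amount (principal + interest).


Total amount formula: A = P(1 + rt) = P + P·r·t
Interest: I = P × r × t = $26,035.65 × 0.0983 × 8.9 = $22,777.81
A = P + I = $26,035.65 + $22,777.81 = $48,813.46

A = P + I = P(1 + rt) = $48,813.46


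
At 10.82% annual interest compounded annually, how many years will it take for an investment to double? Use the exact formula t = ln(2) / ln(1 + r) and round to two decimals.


Doubling condition: (1 + r)^t = 2
Take ln of both sides: t × ln(1 + r) = ln(2)
t = ln(2) / ln(1 + r)
t = 0.693147 / 0.102737
t = 6.75

t = ln(2) / ln(1 + r) = 6.75 years


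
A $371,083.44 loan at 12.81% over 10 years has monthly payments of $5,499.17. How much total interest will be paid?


Total paid over the life of the loan = PMT × n.
Total paid = $5,499.17 × 120 = $659,900.40
Total interest = total paid − principal = $659,900.40 − $371,083.44 = $288,816.96

Total interest = (PMT × n) - PV = $288,816.96


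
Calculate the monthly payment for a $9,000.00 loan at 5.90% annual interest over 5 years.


Loan payment formula: PMT = PV × r / (1 − (1 + r)^(−n))
Monthly rate r = 0.059/12 ≈ 0.00491667, n = 60 months
Denominator: 1 − (1 + 0.059/12)^(−60) = 0.254930
PMT = $9,000.00 × (0.059/12) / 0.254930
PMT = $173.58 per month

PMT = PV × r / (1-(1+r)^(-n)) = $173.58/month


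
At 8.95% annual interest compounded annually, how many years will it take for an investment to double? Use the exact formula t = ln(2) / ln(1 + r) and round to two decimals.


Doubling condition: (1 + r)^t = 2
Take ln of both sides: t × ln(1 + r) = ln(2)
t = ln(2) / ln(1 + r)
t = 0.693147 / 0.085719
t = 8.09

t = ln(2) / ln(1 + r) = 8.09 years


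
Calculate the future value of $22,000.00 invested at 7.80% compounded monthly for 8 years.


Compound interest formula: A = P(1 + r/n)^(nt)
A = $22,000.00 × (1 + 0.078/12)^(12 × 8)
Growth factor: (1 + 0.078/12)^96 = 1.8626138
A = $22,000.00 × 1.8626138
A = $40,977.50

A = P(1 + r/n)^(nt) = $40,977.50


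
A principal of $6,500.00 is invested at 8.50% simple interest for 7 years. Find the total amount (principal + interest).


Total amount formula: A = P(1 + rt) = P + P·r·t
Interest: I = P × r × t = $6,500.00 × 0.085 × 7 = $3,867.50
A = P + I = $6,500.00 + $3,867.50 = $10,367.50

A = P + I = P(1 + rt) = $10,367.50


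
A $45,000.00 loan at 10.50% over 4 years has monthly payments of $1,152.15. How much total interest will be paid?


Total paid over the life of the loan = PMT × n.
Total paid = $1,152.15 × 48 = $55,303.20
Total interest = total paid − principal = $55,303.20 − $45,000.00 = $10,303.20

Total interest = (PMT × n) - PV = $10,303.20


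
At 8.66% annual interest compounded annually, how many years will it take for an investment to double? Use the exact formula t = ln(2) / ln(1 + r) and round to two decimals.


Doubling condition: (1 + r)^t = 2
Take ln of both sides: t × ln(1 + r) = ln(2)
t = ln(2) / ln(1 + r)
t = 0.693147 / 0.083054
t = 8.35

t = ln(2) / ln(1 + r) = 8.35 years


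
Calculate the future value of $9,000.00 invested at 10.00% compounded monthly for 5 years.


Compound interest formula: A = P(1 + r/n)^(nt)
A = $9,000.00 × (1 + 0.1/12)^(12 × 5)
Growth factor: (1 + 0.1/12)^60 = 1.645309
A = $9,000.00 × 1.645309
A = $14,807.78

A = P(1 + r/n)^(nt) = $14,807.78


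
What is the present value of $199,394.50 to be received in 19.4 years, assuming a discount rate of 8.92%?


Present value formula: PV = FV / (1 + r)^t
PV = $199,394.50 / (1 + 0.0892)^19.4
PV = $199,394.50 / 5.246722
PV = $38,003.63

PV = FV / (1 + r)^t = $38,003.63


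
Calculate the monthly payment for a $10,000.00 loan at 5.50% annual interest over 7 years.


Loan payment formula: PMT = PV × r / (1 − (1 + r)^(−n))
Monthly rate r = 0.055/12 ≈ 0.00458333, n = 84 months
Denominator: 1 − (1 + 0.055/12)^(−84) = 0.318951
PMT = $10,000.00 × (0.055/12) / 0.318951
PMT = $143.70 per month

PMT = PV × r / (1-(1+r)^(-n)) = $143.70/month


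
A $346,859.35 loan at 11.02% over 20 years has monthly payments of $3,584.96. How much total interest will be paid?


Total paid over the life of the loan = PMT × n.
Total paid = $3,584.96 × 240 = $860,390.40
Total interest = total paid − principal = $860,390.40 − $346,859.35 = $513,531.05

Total interest = (PMT × n) - PV = $513,531.05


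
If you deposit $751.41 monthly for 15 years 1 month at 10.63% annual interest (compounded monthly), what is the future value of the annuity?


Future value of an ordinary annuity: FV = PMT × ((1 + r)^n − 1) / r
Monthly rate r = 0.1063/12 ≈ 0.00885833, n = 181
FV = $751.41 × ((1 + 0.1063/12)^181 − 1) / (0.1063/12)
FV = $751.41 × 444.184283
FV = $333,764.51

FV = PMT × ((1+r)^n - 1)/r = $333,764.51


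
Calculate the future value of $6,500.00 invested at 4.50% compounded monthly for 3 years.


Compound interest formula: A = P(1 + r/n)^(nt)
A = $6,500.00 × (1 + 0.045/12)^(12 × 3)
Growth factor: (1 + 0.045/12)^36 = 1.144248
A = $6,500.00 × 1.144248
A = $7,437.61

A = P(1 + r/n)^(nt) = $7,437.61


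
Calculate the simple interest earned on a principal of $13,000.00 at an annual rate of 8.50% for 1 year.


Simple interest formula: I = P × r × t
I = $13,000.00 × 0.085 × 1
I = $1,105.00

I = P × r × t = $1,105.00


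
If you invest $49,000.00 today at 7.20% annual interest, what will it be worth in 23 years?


Future value formula: FV = PV × (1 + r)^t
FV = $49,000.00 × (1 + 0.072)^23
FV = $49,000.00 × 4.9485739
FV = $242,480.12

FV = PV × (1 + r)^t = $242,480.12


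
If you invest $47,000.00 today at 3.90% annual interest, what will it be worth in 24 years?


Future value formula: FV = PV × (1 + r)^t
FV = $47,000.00 × (1 + 0.039)^24
FV = $47,000.00 × 2.5048005
FV = $117,725.62

FV = PV × (1 + r)^t = $117,725.62


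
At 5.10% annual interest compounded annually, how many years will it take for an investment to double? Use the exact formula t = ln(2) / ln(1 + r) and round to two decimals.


Doubling condition: (1 + r)^t = 2
Take ln of both sides: t × ln(1 + r) = ln(2)
t = ln(2) / ln(1 + r)
t = 0.693147 / 0.049742
t = 13.93

t = ln(2) / ln(1 + r) = 13.93 years


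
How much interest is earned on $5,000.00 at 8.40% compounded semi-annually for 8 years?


Compound interest earned = final amount − principal.
A = P(1 + r/n)^(nt) = $5,000.00 × (1 + 0.084/2)^(2 × 8) = $9,657.25
Interest = A − P = $9,657.25 − $5,000.00 = $4,657.25

Interest = A - P = $4,657.25


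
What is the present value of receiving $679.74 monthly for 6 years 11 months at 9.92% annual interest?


Present value of an ordinary annuity: PV = PMT × (1 − (1 + r)^(−n)) / r
Monthly rate r = 0.0992/12 ≈ 0.00826667, n = 83
PV = $679.74 × (1 − (1 + 0.0992/12)^(−83)) / (0.0992/12)
PV = $679.74 × 59.886118
PV = $40,706.99

PV = PMT × (1-(1+r)^(-n))/r = $40,706.99


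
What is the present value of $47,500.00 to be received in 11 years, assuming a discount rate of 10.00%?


Present value formula: PV = FV / (1 + r)^t
PV = $47,500.00 / (1 + 0.1)^11
PV = $47,500.00 / 2.853117
PV = $16,648.46

PV = FV / (1 + r)^t = $16,648.46


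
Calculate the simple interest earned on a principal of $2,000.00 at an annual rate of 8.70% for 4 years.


Simple interest formula: I = P × r × t
I = $2,000.00 × 0.087 × 4
I = $696.00

I = P × r × t = $696.00


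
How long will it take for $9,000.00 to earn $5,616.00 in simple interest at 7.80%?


Rearrange the simple interest formula for t:
I = P × r × t  ⇒  t = I / (P × r)
t = $5,616.00 / ($9,000.00 × 0.078)
t = 8

t = I/(P×r) = 8 years


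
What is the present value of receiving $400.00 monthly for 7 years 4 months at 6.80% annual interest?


Present value of an ordinary annuity: PV = PMT × (1 − (1 + r)^(−n)) / r
Monthly rate r = 0.068/12 ≈ 0.00566667, n = 88
PV = $400.00 × (1 − (1 + 0.068/12)^(−88)) / (0.068/12)
PV = $400.00 × 69.141991
PV = $27,656.80

PV = PMT × (1-(1+r)^(-n))/r = $27,656.80


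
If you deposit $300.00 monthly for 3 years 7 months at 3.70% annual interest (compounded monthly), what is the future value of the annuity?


Future value of an ordinary annuity: FV = PMT × ((1 + r)^n − 1) / r
Monthly rate r = 0.037/12 ≈ 0.00308333, n = 43
FV = $300.00 × ((1 + 0.037/12)^43 − 1) / (0.037/12)
FV = $300.00 × 45.905281
FV = $13,771.58

FV = PMT × ((1+r)^n - 1)/r = $13,771.58


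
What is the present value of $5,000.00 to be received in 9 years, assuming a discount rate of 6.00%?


Present value formula: PV = FV / (1 + r)^t
PV = $5,000.00 / (1 + 0.06)^9
PV = $5,000.00 / 1.689479
PV = $2,959.49

PV = FV / (1 + r)^t = $2,959.49


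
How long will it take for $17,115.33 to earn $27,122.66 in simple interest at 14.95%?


Rearrange the simple interest formula for t:
I = P × r × t  ⇒  t = I / (P × r)
t = $27,122.66 / ($17,115.33 × 0.1495)
t = 10.6

t = I/(P×r) = 10.6 years


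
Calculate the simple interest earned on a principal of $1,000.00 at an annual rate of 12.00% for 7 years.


Simple interest formula: I = P × r × t
I = $1,000.00 × 0.12 × 7
I = $840.00

I = P × r × t = $840.00


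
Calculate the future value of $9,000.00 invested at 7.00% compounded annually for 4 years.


Compound interest formula: A = P(1 + r/n)^(nt)
A = $9,000.00 × (1 + 0.07/1)^(1 × 4)
Growth factor: (1 + 0.07/1)^4 = 1.310796
A = $9,000.00 × 1.310796
A = $11,797.16

A = P(1 + r/n)^(nt) = $11,797.16


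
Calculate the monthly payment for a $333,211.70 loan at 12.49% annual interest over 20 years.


Loan payment formula: PMT = PV × r / (1 − (1 + r)^(−n))
Monthly rate r = 0.1249/12 ≈ 0.01040833, n = 240 months
Denominator: 1 − (1 + 0.1249/12)^(−240) = 0.916682
PMT = $333,211.70 × (0.1249/12) / 0.916682
PMT = $3,783.40 per month

PMT = PV × r / (1-(1+r)^(-n)) = $3,783.40/month


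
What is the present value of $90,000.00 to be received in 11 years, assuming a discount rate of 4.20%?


Present value formula: PV = FV / (1 + r)^t
PV = $90,000.00 / (1 + 0.042)^11
PV = $90,000.00 / 1.5723344
PV = $57,239.73

PV = FV / (1 + r)^t = $57,239.73


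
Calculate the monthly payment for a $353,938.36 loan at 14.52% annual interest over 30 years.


Loan payment formula: PMT = PV × r / (1 − (1 + r)^(−n))
Monthly rate r = 0.1452/12 = 0.0121, n = 360 months
Denominator: 1 − (1 + 0.1452/12)^(−360) = 0.986831
PMT = $353,938.36 × (0.1452/12) / 0.986831
PMT = $4,339.81 per month

PMT = PV × r / (1-(1+r)^(-n)) = $4,339.81/month


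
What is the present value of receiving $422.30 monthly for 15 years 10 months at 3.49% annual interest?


Present value of an ordinary annuity: PV = PMT × (1 − (1 + r)^(−n)) / r
Monthly rate r = 0.0349/12 ≈ 0.00290833, n = 190
PV = $422.30 × (1 − (1 + 0.0349/12)^(−190)) / (0.0349/12)
PV = $422.30 × 145.814448
PV = $61,577.44

PV = PMT × (1-(1+r)^(-n))/r = $61,577.44


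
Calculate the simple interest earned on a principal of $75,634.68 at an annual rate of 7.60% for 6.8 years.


Simple interest formula: I = P × r × t
I = $75,634.68 × 0.076 × 6.8
I = $39,088.00

I = P × r × t = $39,088.00


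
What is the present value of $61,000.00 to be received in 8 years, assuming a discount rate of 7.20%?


Present value formula: PV = FV / (1 + r)^t
PV = $61,000.00 / (1 + 0.072)^8
PV = $61,000.00 / 1.7440474
PV = $34,976.11

PV = FV / (1 + r)^t = $34,976.11


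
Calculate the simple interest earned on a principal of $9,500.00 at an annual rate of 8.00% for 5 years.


Simple interest formula: I = P × r × t
I = $9,500.00 × 0.08 × 5
I = $3,800.00

I = P × r × t = $3,800.00


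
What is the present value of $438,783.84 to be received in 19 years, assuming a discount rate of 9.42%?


Present value formula: PV = FV / (1 + r)^t
PV = $438,783.84 / (1 + 0.0942)^19
PV = $438,783.84 / 5.531431
PV = $79,325.56

PV = FV / (1 + r)^t = $79,325.56


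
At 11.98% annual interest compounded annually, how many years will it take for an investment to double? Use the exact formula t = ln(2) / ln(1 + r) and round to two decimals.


Doubling condition: (1 + r)^t = 2
Take ln of both sides: t × ln(1 + r) = ln(2)
t = ln(2) / ln(1 + r)
t = 0.693147 / 0.113150
t = 6.13

t = ln(2) / ln(1 + r) = 6.13 years


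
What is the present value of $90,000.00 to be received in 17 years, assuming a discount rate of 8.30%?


Present value formula: PV = FV / (1 + r)^t
PV = $90,000.00 / (1 + 0.083)^17
PV = $90,000.00 / 3.878678
PV = $23,203.78

PV = FV / (1 + r)^t = $23,203.78


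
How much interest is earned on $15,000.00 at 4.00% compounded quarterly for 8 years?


Compound interest earned = final amount − principal.
A = P(1 + r/n)^(nt) = $15,000.00 × (1 + 0.04/4)^(4 × 8) = $20,624.11
Interest = A − P = $20,624.11 − $15,000.00 = $5,624.11

Interest = A - P = $5,624.11


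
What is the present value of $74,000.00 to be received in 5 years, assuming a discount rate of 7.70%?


Present value formula: PV = FV / (1 + r)^t
PV = $74,000.00 / (1 + 0.077)^5
PV = $74,000.00 / 1.4490338
PV = $51,068.51

PV = FV / (1 + r)^t = $51,068.51


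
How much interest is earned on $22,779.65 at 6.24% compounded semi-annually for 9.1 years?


Compound interest earned = final amount − principal.
A = P(1 + r/n)^(nt) = $22,779.65 × (1 + 0.0624/2)^(2 × 9.1) = $39,846.29
Interest = A − P = $39,846.29 − $22,779.65 = $17,066.64

Interest = A - P = $17,066.64


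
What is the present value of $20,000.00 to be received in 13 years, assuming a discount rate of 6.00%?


Present value formula: PV = FV / (1 + r)^t
PV = $20,000.00 / (1 + 0.06)^13
PV = $20,000.00 / 2.132928
PV = $9,376.78

PV = FV / (1 + r)^t = $9,376.78


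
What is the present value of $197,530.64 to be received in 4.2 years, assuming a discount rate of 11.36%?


Present value formula: PV = FV / (1 + r)^t
PV = $197,530.64 / (1 + 0.1136)^4.2
PV = $197,530.64 / 1.5713131
PV = $125,710.55

PV = FV / (1 + r)^t = $125,710.55


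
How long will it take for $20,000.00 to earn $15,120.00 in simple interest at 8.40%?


Rearrange the simple interest formula for t:
I = P × r × t  ⇒  t = I / (P × r)
t = $15,120.00 / ($20,000.00 × 0.084)
t = 9

t = I/(P×r) = 9 years


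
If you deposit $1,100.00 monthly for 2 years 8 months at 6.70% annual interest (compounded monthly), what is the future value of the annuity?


Future value of an ordinary annuity: FV = PMT × ((1 + r)^n − 1) / r
Monthly rate r = 0.067/12 ≈ 0.00558333, n = 32
FV = $1,100.00 × ((1 + 0.067/12)^32 − 1) / (0.067/12)
FV = $1,100.00 × 34.930414
FV = $38,423.46

FV = PMT × ((1+r)^n - 1)/r = $38,423.46


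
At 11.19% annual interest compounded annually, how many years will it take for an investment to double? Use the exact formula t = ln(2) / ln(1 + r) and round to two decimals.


Doubling condition: (1 + r)^t = 2
Take ln of both sides: t × ln(1 + r) = ln(2)
t = ln(2) / ln(1 + r)
t = 0.693147 / 0.106070
t = 6.53

t = ln(2) / ln(1 + r) = 6.53 years


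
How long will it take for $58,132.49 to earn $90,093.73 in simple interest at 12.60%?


Rearrange the simple interest formula for t:
I = P × r × t  ⇒  t = I / (P × r)
t = $90,093.73 / ($58,132.49 × 0.126)
t = 12.3

t = I/(P×r) = 12.3 years


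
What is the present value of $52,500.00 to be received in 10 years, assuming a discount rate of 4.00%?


Present value formula: PV = FV / (1 + r)^t
PV = $52,500.00 / (1 + 0.04)^10
PV = $52,500.00 / 1.4802443
PV = $35,467.12

PV = FV / (1 + r)^t = $35,467.12


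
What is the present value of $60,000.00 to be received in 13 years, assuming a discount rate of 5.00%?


Present value formula: PV = FV / (1 + r)^t
PV = $60,000.00 / (1 + 0.05)^13
PV = $60,000.00 / 1.885649
PV = $31,819.28

PV = FV / (1 + r)^t = $31,819.28


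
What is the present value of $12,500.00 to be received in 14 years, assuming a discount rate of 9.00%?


Present value formula: PV = FV / (1 + r)^t
PV = $12,500.00 / (1 + 0.09)^14
PV = $12,500.00 / 3.341727
PV = $3,740.58

PV = FV / (1 + r)^t = $3,740.58


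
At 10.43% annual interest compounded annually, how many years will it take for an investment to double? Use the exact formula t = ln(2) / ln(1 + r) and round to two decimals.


Doubling condition: (1 + r)^t = 2
Take ln of both sides: t × ln(1 + r) = ln(2)
t = ln(2) / ln(1 + r)
t = 0.693147 / 0.099212
t = 6.99

t = ln(2) / ln(1 + r) = 6.99 years


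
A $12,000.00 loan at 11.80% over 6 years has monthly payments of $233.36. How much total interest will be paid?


Total paid over the life of the loan = PMT × n.
Total paid = $233.36 × 72 = $16,801.92
Total interest = total paid − principal = $16,801.92 − $12,000.00 = $4,801.92

Total interest = (PMT × n) - PV = $4,801.92


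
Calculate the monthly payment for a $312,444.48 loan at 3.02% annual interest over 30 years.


Loan payment formula: PMT = PV × r / (1 − (1 + r)^(−n))
Monthly rate r = 0.0302/12 ≈ 0.00251667, n = 360 months
Denominator: 1 − (1 + 0.0302/12)^(−360) = 0.595402
PMT = $312,444.48 × (0.0302/12) / 0.595402
PMT = $1,320.65 per month

PMT = PV × r / (1-(1+r)^(-n)) = $1,320.65/month


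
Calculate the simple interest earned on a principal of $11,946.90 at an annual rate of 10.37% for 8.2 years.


Simple interest formula: I = P × r × t
I = $11,946.90 × 0.1037 × 8.2
I = $10,158.93

I = P × r × t = $10,158.93


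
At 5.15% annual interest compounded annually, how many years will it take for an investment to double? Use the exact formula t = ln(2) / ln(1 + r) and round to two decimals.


Doubling condition: (1 + r)^t = 2
Take ln of both sides: t × ln(1 + r) = ln(2)
t = ln(2) / ln(1 + r)
t = 0.693147 / 0.050218
t = 13.80

t = ln(2) / ln(1 + r) = 13.80 years


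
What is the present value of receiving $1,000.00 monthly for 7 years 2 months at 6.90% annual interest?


Present value of an ordinary annuity: PV = PMT × (1 − (1 + r)^(−n)) / r
Monthly rate r = 0.069/12 = 0.00575, n = 86
PV = $1,000.00 × (1 − (1 + 0.069/12)^(−86)) / (0.069/12)
PV = $1,000.00 × 67.697370
PV = $67,697.37

PV = PMT × (1-(1+r)^(-n))/r = $67,697.37


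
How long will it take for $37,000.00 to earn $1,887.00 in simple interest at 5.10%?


Rearrange the simple interest formula for t:
I = P × r × t  ⇒  t = I / (P × r)
t = $1,887.00 / ($37,000.00 × 0.051)
t = 1

t = I/(P×r) = 1 year


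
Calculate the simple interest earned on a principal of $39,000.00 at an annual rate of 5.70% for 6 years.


Simple interest formula: I = P × r × t
I = $39,000.00 × 0.057 × 6
I = $13,338.00

I = P × r × t = $13,338.00


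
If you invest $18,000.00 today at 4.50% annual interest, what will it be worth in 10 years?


Future value formula: FV = PV × (1 + r)^t
FV = $18,000.00 × (1 + 0.045)^10
FV = $18,000.00 × 1.5529694
FV = $27,953.45

FV = PV × (1 + r)^t = $27,953.45


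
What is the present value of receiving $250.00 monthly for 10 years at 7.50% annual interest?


Present value of an ordinary annuity: PV = PMT × (1 − (1 + r)^(−n)) / r
Monthly rate r = 0.075/12 = 0.00625, n = 120
PV = $250.00 × (1 − (1 + 0.075/12)^(−120)) / (0.075/12)
PV = $250.00 × 84.244743
PV = $21,061.19

PV = PMT × (1-(1+r)^(-n))/r = $21,061.19


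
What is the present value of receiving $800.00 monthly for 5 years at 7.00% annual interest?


Present value of an ordinary annuity: PV = PMT × (1 − (1 + r)^(−n)) / r
Monthly rate r = 0.07/12 ≈ 0.00583333, n = 60
PV = $800.00 × (1 − (1 + 0.07/12)^(−60)) / (0.07/12)
PV = $800.00 × 50.5019935
PV = $40,401.59

PV = PMT × (1-(1+r)^(-n))/r = $40,401.59


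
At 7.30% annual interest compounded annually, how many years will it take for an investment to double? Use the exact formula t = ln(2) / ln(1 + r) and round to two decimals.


Doubling condition: (1 + r)^t = 2
Take ln of both sides: t × ln(1 + r) = ln(2)
t = ln(2) / ln(1 + r)
t = 0.693147 / 0.070458
t = 9.84

t = ln(2) / ln(1 + r) = 9.84 years


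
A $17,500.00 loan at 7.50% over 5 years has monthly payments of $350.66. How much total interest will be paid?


Total paid over the life of the loan = PMT × n.
Total paid = $350.66 × 60 = $21,039.60
Total interest = total paid − principal = $21,039.60 − $17,500.00 = $3,539.60

Total interest = (PMT × n) - PV = $3,539.60


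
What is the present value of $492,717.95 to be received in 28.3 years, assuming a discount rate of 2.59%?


Present value formula: PV = FV / (1 + r)^t
PV = $492,717.95 / (1 + 0.0259)^28.3
PV = $492,717.95 / 2.0619225
PV = $238,960.46

PV = FV / (1 + r)^t = $238,960.46


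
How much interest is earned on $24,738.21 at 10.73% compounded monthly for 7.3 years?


Compound interest earned = final amount − principal.
A = P(1 + r/n)^(nt) = $24,738.21 × (1 + 0.1073/12)^(12 × 7.3) = $53,955.40
Interest = A − P = $53,955.40 − $24,738.21 = $29,217.19

Interest = A - P = $29,217.19


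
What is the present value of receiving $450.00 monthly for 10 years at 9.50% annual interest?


Present value of an ordinary annuity: PV = PMT × (1 − (1 + r)^(−n)) / r
Monthly rate r = 0.095/12 ≈ 0.00791667, n = 120
PV = $450.00 × (1 − (1 + 0.095/12)^(−120)) / (0.095/12)
PV = $450.00 × 77.2812114
PV = $34,776.55

PV = PMT × (1-(1+r)^(-n))/r = $34,776.55


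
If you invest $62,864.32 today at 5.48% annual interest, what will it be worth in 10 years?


Future value formula: FV = PV × (1 + r)^t
FV = $62,864.32 × (1 + 0.0548)^10
FV = $62,864.32 × 1.70490903
FV = $107,177.95

FV = PV × (1 + r)^t = $107,177.95


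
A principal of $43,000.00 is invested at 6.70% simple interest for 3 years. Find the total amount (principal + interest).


Total amount formula: A = P(1 + rt) = P + P·r·t
Interest: I = P × r × t = $43,000.00 × 0.067 × 3 = $8,643.00
A = P + I = $43,000.00 + $8,643.00 = $51,643.00

A = P + I = P(1 + rt) = $51,643.00


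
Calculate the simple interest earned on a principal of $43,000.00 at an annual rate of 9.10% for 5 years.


Simple interest formula: I = P × r × t
I = $43,000.00 × 0.091 × 5
I = $19,565.00

I = P × r × t = $19,565.00


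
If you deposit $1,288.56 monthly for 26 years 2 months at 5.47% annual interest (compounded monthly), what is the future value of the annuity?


Future value of an ordinary annuity: FV = PMT × ((1 + r)^n − 1) / r
Monthly rate r = 0.0547/12 ≈ 0.00455833, n = 314
FV = $1,288.56 × ((1 + 0.0547/12)^314 − 1) / (0.0547/12)
FV = $1,288.56 × 695.565293
FV = $896,277.61

FV = PMT × ((1+r)^n - 1)/r = $896,277.61


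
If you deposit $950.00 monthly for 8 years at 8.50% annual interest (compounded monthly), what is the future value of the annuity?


Future value of an ordinary annuity: FV = PMT × ((1 + r)^n − 1) / r
Monthly rate r = 0.085/12 ≈ 0.00708333, n = 96
FV = $950.00 × ((1 + 0.085/12)^96 − 1) / (0.085/12)
FV = $950.00 × 136.821455
FV = $129,980.38

FV = PMT × ((1+r)^n - 1)/r = $129,980.38


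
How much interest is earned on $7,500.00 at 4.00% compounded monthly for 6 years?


Compound interest earned = final amount − principal.
A = P(1 + r/n)^(nt) = $7,500.00 × (1 + 0.04/12)^(12 × 6) = $9,530.56
Interest = A − P = $9,530.56 − $7,500.00 = $2,030.56

Interest = A - P = $2,030.56


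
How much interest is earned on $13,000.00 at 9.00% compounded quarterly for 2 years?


Compound interest earned = final amount − principal.
A = P(1 + r/n)^(nt) = $13,000.00 × (1 + 0.09/4)^(4 × 2) = $15,532.80
Interest = A − P = $15,532.80 − $13,000.00 = $2,532.80

Interest = A - P = $2,532.80


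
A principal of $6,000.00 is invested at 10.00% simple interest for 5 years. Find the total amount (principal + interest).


Total amount formula: A = P(1 + rt) = P + P·r·t
Interest: I = P × r × t = $6,000.00 × 0.1 × 5 = $3,000.00
A = P + I = $6,000.00 + $3,000.00 = $9,000.00

A = P + I = P(1 + rt) = $9,000.00


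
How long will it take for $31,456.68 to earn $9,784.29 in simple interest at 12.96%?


Rearrange the simple interest formula for t:
I = P × r × t  ⇒  t = I / (P × r)
t = $9,784.29 / ($31,456.68 × 0.1296)
t = 2.4

t = I/(P×r) = 2.4 years


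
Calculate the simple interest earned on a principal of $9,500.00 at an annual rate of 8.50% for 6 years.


Simple interest formula: I = P × r × t
I = $9,500.00 × 0.085 × 6
I = $4,845.00

I = P × r × t = $4,845.00


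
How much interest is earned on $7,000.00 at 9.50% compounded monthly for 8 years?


Compound interest earned = final amount − principal.
A = P(1 + r/n)^(nt) = $7,000.00 × (1 + 0.095/12)^(12 × 8) = $14,923.21
Interest = A − P = $14,923.21 − $7,000.00 = $7,923.21

Interest = A - P = $7,923.21


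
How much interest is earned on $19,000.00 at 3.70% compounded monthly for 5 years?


Compound interest earned = final amount − principal.
A = P(1 + r/n)^(nt) = $19,000.00 × (1 + 0.037/12)^(12 × 5) = $22,854.64
Interest = A − P = $22,854.64 − $19,000.00 = $3,854.64

Interest = A - P = $3,854.64


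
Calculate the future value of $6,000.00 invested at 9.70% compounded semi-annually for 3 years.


Compound interest formula: A = P(1 + r/n)^(nt)
A = $6,000.00 × (1 + 0.097/2)^(2 × 3)
Growth factor: (1 + 0.097/2)^6 = 1.328650
A = $6,000.00 × 1.328650
A = $7,971.90

A = P(1 + r/n)^(nt) = $7,971.90


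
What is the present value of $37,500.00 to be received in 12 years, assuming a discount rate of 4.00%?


Present value formula: PV = FV / (1 + r)^t
PV = $37,500.00 / (1 + 0.04)^12
PV = $37,500.00 / 1.601032
PV = $23,422.39

PV = FV / (1 + r)^t = $23,422.39


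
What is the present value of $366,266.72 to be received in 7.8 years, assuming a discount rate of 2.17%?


Present value formula: PV = FV / (1 + r)^t
PV = $366,266.72 / (1 + 0.0217)^7.8
PV = $366,266.72 / 1.18228579
PV = $309,795.42

PV = FV / (1 + r)^t = $309,795.42


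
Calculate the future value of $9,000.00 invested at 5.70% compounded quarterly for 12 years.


Compound interest formula: A = P(1 + r/n)^(nt)
A = $9,000.00 × (1 + 0.057/4)^(4 × 12)
Growth factor: (1 + 0.057/4)^48 = 1.9722446
A = $9,000.00 × 1.9722446
A = $17,750.20

A = P(1 + r/n)^(nt) = $17,750.20


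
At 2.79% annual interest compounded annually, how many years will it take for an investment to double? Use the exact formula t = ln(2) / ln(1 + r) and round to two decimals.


Doubling condition: (1 + r)^t = 2
Take ln of both sides: t × ln(1 + r) = ln(2)
t = ln(2) / ln(1 + r)
t = 0.693147 / 0.027518
t = 25.19

t = ln(2) / ln(1 + r) = 25.19 years


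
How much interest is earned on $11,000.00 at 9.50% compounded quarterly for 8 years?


Compound interest earned = final amount − principal.
A = P(1 + r/n)^(nt) = $11,000.00 × (1 + 0.095/4)^(4 × 8) = $23,312.99
Interest = A − P = $23,312.99 − $11,000.00 = $12,312.99

Interest = A - P = $12,312.99
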